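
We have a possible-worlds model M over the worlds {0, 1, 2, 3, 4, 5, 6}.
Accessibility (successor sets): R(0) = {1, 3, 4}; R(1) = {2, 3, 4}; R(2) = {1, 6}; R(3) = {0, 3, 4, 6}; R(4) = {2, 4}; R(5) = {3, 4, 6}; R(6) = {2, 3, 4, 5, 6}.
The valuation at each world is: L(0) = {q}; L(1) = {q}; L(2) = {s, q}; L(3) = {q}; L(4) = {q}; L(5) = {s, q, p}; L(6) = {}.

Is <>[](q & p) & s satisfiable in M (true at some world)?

No

Let φ = <>[](q & p) & s. Evaluate φ at each world:
  0 (successors {1, 3, 4}): φ is false.
  1 (successors {2, 3, 4}): φ is false.
  2 (successors {1, 6}): φ is false.
  3 (successors {0, 3, 4, 6}): φ is false.
  4 (successors {2, 4}): φ is false.
  5 (successors {3, 4, 6}): φ is false.
  6 (successors {2, 3, 4, 5, 6}): φ is false.
For instance, at 4:
  At 4: <>[](q & p) is false, s is false, so <>[](q & p) & s is false.
    At 4: <>[](q & p) requires [](q & p) at some successor in {2, 4}.
      At 2: [](q & p) is false.
      At 4: [](q & p) is false.
    So <>[](q & p) is false at 4.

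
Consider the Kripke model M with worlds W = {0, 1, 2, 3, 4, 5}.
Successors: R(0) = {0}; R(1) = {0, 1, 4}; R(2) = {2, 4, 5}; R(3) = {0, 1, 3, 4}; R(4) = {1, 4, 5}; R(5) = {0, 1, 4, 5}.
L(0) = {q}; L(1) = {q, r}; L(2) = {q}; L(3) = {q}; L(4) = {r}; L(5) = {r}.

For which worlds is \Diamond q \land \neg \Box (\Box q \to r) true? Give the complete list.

0, 1, 3, 5

Let φ = \Diamond q \land \neg \Box (\Box q \to r). Evaluate φ at each world:
  0 (successors {0}): φ is true.
  1 (successors {0, 1, 4}): φ is true.
  2 (successors {2, 4, 5}): φ is false.
  3 (successors {0, 1, 3, 4}): φ is true.
  4 (successors {1, 4, 5}): φ is false.
  5 (successors {0, 1, 4, 5}): φ is true.
For instance, at 2:
  At 2: \Diamond q is true, \neg \Box (\Box q \to r) is false, so \Diamond q \land \neg \Box (\Box q \to r) is false.
    At 2: \Diamond q requires q at some successor in {2, 4, 5}.
      q holds at 2, so \Diamond q is true at 2.
    At 2: \Box (\Box q \to r) is true, so \neg \Box (\Box q \to r) is false.
      At 2: \Box (\Box q \to r) requires \Box q \to r at every successor {2, 4, 5}.
        At 2: \Box q \to r is true.
        At 4: \Box q \to r is true.
        At 5: \Box q \to r is true.
      So \Box (\Box q \to r) is true at 2.
Satisfying worlds: {0, 1, 3, 5}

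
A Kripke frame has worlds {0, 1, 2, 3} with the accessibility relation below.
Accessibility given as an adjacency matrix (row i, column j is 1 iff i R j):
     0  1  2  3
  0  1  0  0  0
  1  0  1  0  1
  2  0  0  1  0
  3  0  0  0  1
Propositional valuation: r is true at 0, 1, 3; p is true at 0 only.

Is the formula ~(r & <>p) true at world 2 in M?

At 2: r & <>p is false, so ~(r & <>p) is true.
  At 2: r is false, <>p is false, so r & <>p is false.
    At 2: <>p requires p at some successor in {2}.
      At 2: p is false.
    So <>p is false at 2.

Yes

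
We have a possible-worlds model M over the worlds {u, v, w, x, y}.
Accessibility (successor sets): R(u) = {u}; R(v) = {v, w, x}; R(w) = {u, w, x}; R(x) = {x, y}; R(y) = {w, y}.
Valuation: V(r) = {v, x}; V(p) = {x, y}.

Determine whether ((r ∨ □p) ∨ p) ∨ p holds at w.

No

At w: (r ∨ □p) ∨ p is false, p is false, so ((r ∨ □p) ∨ p) ∨ p is false.
  At w: r ∨ □p is false, p is false, so (r ∨ □p) ∨ p is false.
    At w: r is false, □p is false, so r ∨ □p is false.
      At w: □p requires p at every successor {u, w, x}.
        p fails at u, so □p is false at w.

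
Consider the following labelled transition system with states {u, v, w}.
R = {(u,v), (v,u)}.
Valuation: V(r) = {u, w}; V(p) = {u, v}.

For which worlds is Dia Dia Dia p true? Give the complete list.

u, v

Let φ = Dia Dia Dia p. Evaluate φ at each world:
  u (successors {v}): φ is true.
  v (successors {u}): φ is true.
  w (successors ∅): φ is false.
For instance, at v:
  At v: Dia Dia Dia p requires Dia Dia p at some successor in {u}.
    Dia Dia p holds at u, so Dia Dia Dia p is true at v.
      At u: Dia Dia p requires Dia p at some successor in {v}.
        Dia p holds at v, so Dia Dia p is true at u.
Satisfying worlds: {u, v}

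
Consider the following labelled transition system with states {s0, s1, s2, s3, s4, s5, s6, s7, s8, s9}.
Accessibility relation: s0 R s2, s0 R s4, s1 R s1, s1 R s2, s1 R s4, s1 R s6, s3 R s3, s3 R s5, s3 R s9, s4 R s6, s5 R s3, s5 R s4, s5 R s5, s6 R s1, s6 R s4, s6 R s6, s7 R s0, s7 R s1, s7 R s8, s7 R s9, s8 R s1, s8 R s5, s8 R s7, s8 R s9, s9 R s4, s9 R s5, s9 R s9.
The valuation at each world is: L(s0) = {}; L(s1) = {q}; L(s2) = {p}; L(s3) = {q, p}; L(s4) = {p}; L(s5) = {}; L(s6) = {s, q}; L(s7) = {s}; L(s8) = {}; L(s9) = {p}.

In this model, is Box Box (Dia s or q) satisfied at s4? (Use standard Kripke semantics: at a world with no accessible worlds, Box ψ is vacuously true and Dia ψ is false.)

Yes

Recall that Box ψ holds at a world iff ψ holds at every accessible world, and Dia ψ holds iff ψ holds at some accessible world.
At s4: Box Box (Dia s or q) requires Box (Dia s or q) at every successor {s6}.
    At s6: Box (Dia s or q) requires Dia s or q at every successor {s1, s4, s6}.
      At s1: Dia s or q is true.
      At s4: Dia s or q is true.
      At s6: Dia s or q is true.
    So Box (Dia s or q) is true at s6.
So Box Box (Dia s or q) is true at s4.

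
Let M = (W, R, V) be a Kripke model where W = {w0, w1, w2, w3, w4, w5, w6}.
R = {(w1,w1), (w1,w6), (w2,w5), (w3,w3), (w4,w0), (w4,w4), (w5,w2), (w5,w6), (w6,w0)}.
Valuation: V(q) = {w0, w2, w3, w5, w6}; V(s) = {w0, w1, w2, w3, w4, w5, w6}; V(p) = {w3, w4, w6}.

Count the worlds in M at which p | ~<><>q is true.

4

Let φ = p | ~<><>q. Evaluate φ at each world:
  w0 (successors ∅): φ is true.
  w1 (successors {w1, w6}): φ is false.
  w2 (successors {w5}): φ is false.
  w3 (successors {w3}): φ is true.
  w4 (successors {w0, w4}): φ is true.
  w5 (successors {w2, w6}): φ is false.
  w6 (successors {w0}): φ is true.
For instance, at w1:
  At w1: p is false, ~<><>q is false, so p | ~<><>q is false.
    At w1: <><>q is true, so ~<><>q is false.
      At w1: <><>q requires <>q at some successor in {w1, w6}.
        <>q holds at w1, so <><>q is true at w1.
Satisfying worlds: {w0, w3, w4, w6}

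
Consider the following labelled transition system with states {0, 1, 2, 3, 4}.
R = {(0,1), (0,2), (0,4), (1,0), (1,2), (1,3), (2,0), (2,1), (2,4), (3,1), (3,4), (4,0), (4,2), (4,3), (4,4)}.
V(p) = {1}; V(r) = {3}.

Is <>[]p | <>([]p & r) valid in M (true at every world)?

No

Recall that []ψ holds at a world iff ψ holds at every accessible world, and <>ψ holds iff ψ holds at some accessible world.
Let φ = <>[]p | <>([]p & r). Evaluate φ at each world:
  0 (successors {1, 2, 4}): φ is false.
  1 (successors {0, 2, 3}): φ is false.
  2 (successors {0, 1, 4}): φ is false.
  3 (successors {1, 4}): φ is false.
  4 (successors {0, 2, 3, 4}): φ is false.
Detail at 0 (counterexample):
  At 0: <>[]p is false, <>([]p & r) is false, so <>[]p | <>([]p & r) is false.
    At 0: <>[]p requires []p at some successor in {1, 2, 4}.
      At 1: []p is false.
      At 2: []p is false.
      At 4: []p is false.
    So <>[]p is false at 0.
    At 0: <>([]p & r) requires []p & r at some successor in {1, 2, 4}.
      At 1: []p & r is false.
      At 2: []p & r is false.
      At 4: []p & r is false.
    So <>([]p & r) is false at 0.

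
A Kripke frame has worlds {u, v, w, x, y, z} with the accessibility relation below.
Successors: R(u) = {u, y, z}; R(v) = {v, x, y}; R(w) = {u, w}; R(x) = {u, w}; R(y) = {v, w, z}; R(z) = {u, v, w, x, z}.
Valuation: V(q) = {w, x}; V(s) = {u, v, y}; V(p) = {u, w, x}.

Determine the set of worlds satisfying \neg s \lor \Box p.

Recall that \Box ψ holds at a world iff ψ holds at every accessible world, and \Diamond ψ holds iff ψ holds at some accessible world.
Let φ = \neg s \lor \Box p. Evaluate φ at each world:
  u (successors {u, y, z}): φ is false.
  v (successors {v, x, y}): φ is false.
  w (successors {u, w}): φ is true.
  x (successors {u, w}): φ is true.
  y (successors {v, w, z}): φ is false.
  z (successors {u, v, w, x, z}): φ is true.
For instance, at z:
  At z: \neg s is true, \Box p is false, so \neg s \lor \Box p is true.
    At z: \Box p requires p at every successor {u, v, w, x, z}.
      p fails at v, so \Box p is false at z.
Satisfying worlds: {w, x, z}

w, x, z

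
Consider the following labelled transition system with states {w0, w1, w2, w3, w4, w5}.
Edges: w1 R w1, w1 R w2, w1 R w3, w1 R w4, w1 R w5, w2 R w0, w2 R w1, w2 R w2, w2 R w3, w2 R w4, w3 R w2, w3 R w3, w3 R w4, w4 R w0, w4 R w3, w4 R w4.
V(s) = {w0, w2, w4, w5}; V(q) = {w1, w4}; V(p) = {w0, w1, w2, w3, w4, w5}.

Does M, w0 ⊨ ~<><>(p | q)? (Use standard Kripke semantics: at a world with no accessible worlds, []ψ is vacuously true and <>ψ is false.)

Yes

Recall that <>ψ holds at a world iff ψ holds at some accessible world.
At w0: <><>(p | q) is false, so ~<><>(p | q) is true.
  At w0: no accessible worlds, so <><>(p | q) is false.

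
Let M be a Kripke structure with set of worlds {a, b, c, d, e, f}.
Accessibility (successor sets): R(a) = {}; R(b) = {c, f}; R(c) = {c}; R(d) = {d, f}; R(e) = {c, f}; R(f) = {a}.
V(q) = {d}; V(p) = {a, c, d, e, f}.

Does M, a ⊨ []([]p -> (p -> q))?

Yes

Recall that []ψ holds at a world iff ψ holds at every accessible world, and <>ψ holds iff ψ holds at some accessible world.
At a: no accessible worlds, so []([]p -> (p -> q)) holds vacuously.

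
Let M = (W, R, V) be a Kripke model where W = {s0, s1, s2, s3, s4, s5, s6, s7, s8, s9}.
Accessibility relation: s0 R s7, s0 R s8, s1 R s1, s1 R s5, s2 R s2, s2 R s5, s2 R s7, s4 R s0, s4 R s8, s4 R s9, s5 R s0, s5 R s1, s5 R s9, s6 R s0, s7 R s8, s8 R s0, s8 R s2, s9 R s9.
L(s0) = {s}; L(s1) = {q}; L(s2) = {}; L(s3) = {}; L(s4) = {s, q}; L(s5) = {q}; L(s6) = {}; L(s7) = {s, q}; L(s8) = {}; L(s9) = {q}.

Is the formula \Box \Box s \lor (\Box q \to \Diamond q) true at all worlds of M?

Let φ = \Box \Box s \lor (\Box q \to \Diamond q). Evaluate φ at each world:
  s0 (successors {s7, s8}): φ is true.
  s1 (successors {s1, s5}): φ is true.
  s2 (successors {s2, s5, s7}): φ is true.
  s3 (successors ∅): φ is true.
  s4 (successors {s0, s8, s9}): φ is true.
  s5 (successors {s0, s1, s9}): φ is true.
  s6 (successors {s0}): φ is true.
  s7 (successors {s8}): φ is true.
  s8 (successors {s0, s2}): φ is true.
  s9 (successors {s9}): φ is true.
For instance, at s6:
  At s6: \Box \Box s is false, \Box q \to \Diamond q is true, so \Box \Box s \lor (\Box q \to \Diamond q) is true.
    At s6: \Box \Box s requires \Box s at every successor {s0}.
      \Box s fails at s0, so \Box \Box s is false at s6.
    At s6: \Box q is false, \Diamond q is false, so \Box q \to \Diamond q is true.
      At s6: \Box q requires q at every successor {s0}.
        q fails at s0, so \Box q is false at s6.
      At s6: \Diamond q requires q at some successor in {s0}.
        At s0: q is false.
      So \Diamond q is false at s6.

Yes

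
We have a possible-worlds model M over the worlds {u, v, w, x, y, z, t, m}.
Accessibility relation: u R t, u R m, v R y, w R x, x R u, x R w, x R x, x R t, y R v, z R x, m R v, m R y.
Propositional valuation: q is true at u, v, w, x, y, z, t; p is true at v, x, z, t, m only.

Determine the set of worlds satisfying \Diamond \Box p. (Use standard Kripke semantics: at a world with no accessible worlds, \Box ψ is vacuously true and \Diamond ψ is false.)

Recall that \Box ψ holds at a world iff ψ holds at every accessible world, and \Diamond ψ holds iff ψ holds at some accessible world.
Let φ = \Diamond \Box p. Evaluate φ at each world:
  u (successors {t, m}): φ is true.
  v (successors {y}): φ is true.
  w (successors {x}): φ is false.
  x (successors {u, w, x, t}): φ is true.
  y (successors {v}): φ is false.
  z (successors {x}): φ is false.
  t (successors ∅): φ is false.
  m (successors {v, y}): φ is true.
For instance, at m:
  At m: \Diamond \Box p requires \Box p at some successor in {v, y}.
    \Box p holds at y, so \Diamond \Box p is true at m.
      At y: \Box p requires p at every successor {v}.
        At v: p is true.
      So \Box p is true at y.
Satisfying worlds: {u, v, x, m}

u, v, x, m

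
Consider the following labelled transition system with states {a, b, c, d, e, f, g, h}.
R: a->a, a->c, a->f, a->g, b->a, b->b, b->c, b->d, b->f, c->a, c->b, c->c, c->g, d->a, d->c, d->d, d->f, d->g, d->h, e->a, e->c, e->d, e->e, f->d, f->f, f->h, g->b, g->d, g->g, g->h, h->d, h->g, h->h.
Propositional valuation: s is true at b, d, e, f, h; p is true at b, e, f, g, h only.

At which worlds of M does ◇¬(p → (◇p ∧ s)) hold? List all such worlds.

Let φ = ◇¬(p → (◇p ∧ s)). Evaluate φ at each world:
  a (successors {a, c, f, g}): φ is true.
  b (successors {a, b, c, d, f}): φ is false.
  c (successors {a, b, c, g}): φ is true.
  d (successors {a, c, d, f, g, h}): φ is true.
  e (successors {a, c, d, e}): φ is false.
  f (successors {d, f, h}): φ is false.
  g (successors {b, d, g, h}): φ is true.
  h (successors {d, g, h}): φ is true.
For instance, at h:
  At h: ◇¬(p → (◇p ∧ s)) requires ¬(p → (◇p ∧ s)) at some successor in {d, g, h}.
    ¬(p → (◇p ∧ s)) holds at g, so ◇¬(p → (◇p ∧ s)) is true at h.
      At g: p → (◇p ∧ s) is false, so ¬(p → (◇p ∧ s)) is true.
Satisfying worlds: {a, c, d, g, h}

a, c, d, g, h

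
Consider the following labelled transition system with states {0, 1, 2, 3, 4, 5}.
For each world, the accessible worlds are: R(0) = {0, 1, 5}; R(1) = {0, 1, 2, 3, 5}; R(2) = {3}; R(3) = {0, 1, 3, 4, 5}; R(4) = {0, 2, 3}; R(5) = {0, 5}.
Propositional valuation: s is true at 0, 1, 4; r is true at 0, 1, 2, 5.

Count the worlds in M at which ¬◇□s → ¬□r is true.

4

Let φ = ¬◇□s → ¬□r. Evaluate φ at each world:
  0 (successors {0, 1, 5}): φ is false.
  1 (successors {0, 1, 2, 3, 5}): φ is true.
  2 (successors {3}): φ is true.
  3 (successors {0, 1, 3, 4, 5}): φ is true.
  4 (successors {0, 2, 3}): φ is true.
  5 (successors {0, 5}): φ is false.
For instance, at 4:
  At 4: ¬◇□s is true, ¬□r is true, so ¬◇□s → ¬□r is true.
    At 4: ◇□s is false, so ¬◇□s is true.
      At 4: ◇□s requires □s at some successor in {0, 2, 3}.
        At 0: □s is false.
        At 2: □s is false.
        At 3: □s is false.
      So ◇□s is false at 4.
    At 4: □r is false, so ¬□r is true.
      At 4: □r requires r at every successor {0, 2, 3}.
        r fails at 3, so □r is false at 4.
Satisfying worlds: {1, 2, 3, 4}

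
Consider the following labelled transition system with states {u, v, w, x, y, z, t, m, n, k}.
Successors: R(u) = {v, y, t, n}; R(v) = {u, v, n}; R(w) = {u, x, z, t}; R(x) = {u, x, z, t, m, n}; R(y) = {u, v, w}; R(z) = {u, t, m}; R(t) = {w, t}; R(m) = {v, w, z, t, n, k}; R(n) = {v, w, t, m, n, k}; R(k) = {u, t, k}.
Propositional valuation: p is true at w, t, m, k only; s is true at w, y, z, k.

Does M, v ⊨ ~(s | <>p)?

At v: s | <>p is false, so ~(s | <>p) is true.
  At v: s is false, <>p is false, so s | <>p is false.
    At v: <>p requires p at some successor in {u, v, n}.
      At u: p is false.
      At v: p is false.
      At n: p is false.
    So <>p is false at v.

Yes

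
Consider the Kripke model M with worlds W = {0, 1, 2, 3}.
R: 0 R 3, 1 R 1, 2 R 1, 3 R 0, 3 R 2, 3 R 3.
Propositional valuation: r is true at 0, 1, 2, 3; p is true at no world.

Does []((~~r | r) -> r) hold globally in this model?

Yes

Let φ = []((~~r | r) -> r). Evaluate φ at each world:
  0 (successors {3}): φ is true.
  1 (successors {1}): φ is true.
  2 (successors {1}): φ is true.
  3 (successors {0, 2, 3}): φ is true.
For instance, at 3:
  At 3: []((~~r | r) -> r) requires (~~r | r) -> r at every successor {0, 2, 3}.
    At 0: (~~r | r) -> r is true.
    At 2: (~~r | r) -> r is true.
    At 3: (~~r | r) -> r is true.
  So []((~~r | r) -> r) is true at 3.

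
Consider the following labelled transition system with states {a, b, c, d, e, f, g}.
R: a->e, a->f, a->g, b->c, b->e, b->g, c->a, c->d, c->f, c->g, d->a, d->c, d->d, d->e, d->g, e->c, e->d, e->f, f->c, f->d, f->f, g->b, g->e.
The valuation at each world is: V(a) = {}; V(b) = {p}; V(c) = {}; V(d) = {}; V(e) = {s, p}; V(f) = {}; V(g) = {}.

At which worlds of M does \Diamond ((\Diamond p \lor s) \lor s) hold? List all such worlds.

a, b, c, d, e, f, g

Let φ = \Diamond ((\Diamond p \lor s) \lor s). Evaluate φ at each world:
  a (successors {e, f, g}): φ is true.
  b (successors {c, e, g}): φ is true.
  c (successors {a, d, f, g}): φ is true.
  d (successors {a, c, d, e, g}): φ is true.
  e (successors {c, d, f}): φ is true.
  f (successors {c, d, f}): φ is true.
  g (successors {b, e}): φ is true.
For instance, at a:
  At a: \Diamond ((\Diamond p \lor s) \lor s) requires (\Diamond p \lor s) \lor s at some successor in {e, f, g}.
    (\Diamond p \lor s) \lor s holds at e, so \Diamond ((\Diamond p \lor s) \lor s) is true at a.
      At e: \Diamond p \lor s is true, s is true, so (\Diamond p \lor s) \lor s is true.
Satisfying worlds: {a, b, c, d, e, f, g}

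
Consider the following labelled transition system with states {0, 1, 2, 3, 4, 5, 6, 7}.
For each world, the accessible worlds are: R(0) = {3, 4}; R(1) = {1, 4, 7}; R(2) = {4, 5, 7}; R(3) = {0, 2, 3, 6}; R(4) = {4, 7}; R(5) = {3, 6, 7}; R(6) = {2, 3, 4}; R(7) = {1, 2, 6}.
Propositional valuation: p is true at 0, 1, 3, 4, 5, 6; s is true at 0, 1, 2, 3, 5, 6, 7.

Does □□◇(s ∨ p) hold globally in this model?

Let φ = □□◇(s ∨ p). Evaluate φ at each world:
  0 (successors {3, 4}): φ is true.
  1 (successors {1, 4, 7}): φ is true.
  2 (successors {4, 5, 7}): φ is true.
  3 (successors {0, 2, 3, 6}): φ is true.
  4 (successors {4, 7}): φ is true.
  5 (successors {3, 6, 7}): φ is true.
  6 (successors {2, 3, 4}): φ is true.
  7 (successors {1, 2, 6}): φ is true.
For instance, at 0:
  At 0: □□◇(s ∨ p) requires □◇(s ∨ p) at every successor {3, 4}.
      At 3: □◇(s ∨ p) requires ◇(s ∨ p) at every successor {0, 2, 3, 6}.
        At 0: ◇(s ∨ p) is true.
        At 2: ◇(s ∨ p) is true.
        At 3: ◇(s ∨ p) is true.
        At 6: ◇(s ∨ p) is true.
      So □◇(s ∨ p) is true at 3.
      At 4: □◇(s ∨ p) requires ◇(s ∨ p) at every successor {4, 7}.
        At 4: ◇(s ∨ p) is true.
        At 7: ◇(s ∨ p) is true.
      So □◇(s ∨ p) is true at 4.
  So □□◇(s ∨ p) is true at 0.

Yes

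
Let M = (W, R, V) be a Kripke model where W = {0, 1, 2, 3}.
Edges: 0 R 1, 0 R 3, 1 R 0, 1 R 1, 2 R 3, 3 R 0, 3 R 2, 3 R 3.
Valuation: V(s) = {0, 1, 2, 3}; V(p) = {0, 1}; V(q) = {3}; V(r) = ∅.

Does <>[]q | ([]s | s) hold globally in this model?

Let φ = <>[]q | ([]s | s). Evaluate φ at each world:
  0 (successors {1, 3}): φ is true.
  1 (successors {0, 1}): φ is true.
  2 (successors {3}): φ is true.
  3 (successors {0, 2, 3}): φ is true.
For instance, at 1:
  At 1: <>[]q is false, []s | s is true, so <>[]q | ([]s | s) is true.
    At 1: <>[]q requires []q at some successor in {0, 1}.
      At 0: []q is false.
      At 1: []q is false.
    So <>[]q is false at 1.
    At 1: []s is true, s is true, so []s | s is true.
      At 1: []s requires s at every successor {0, 1}.
        At 0: s is true.
        At 1: s is true.
      So []s is true at 1.

Yes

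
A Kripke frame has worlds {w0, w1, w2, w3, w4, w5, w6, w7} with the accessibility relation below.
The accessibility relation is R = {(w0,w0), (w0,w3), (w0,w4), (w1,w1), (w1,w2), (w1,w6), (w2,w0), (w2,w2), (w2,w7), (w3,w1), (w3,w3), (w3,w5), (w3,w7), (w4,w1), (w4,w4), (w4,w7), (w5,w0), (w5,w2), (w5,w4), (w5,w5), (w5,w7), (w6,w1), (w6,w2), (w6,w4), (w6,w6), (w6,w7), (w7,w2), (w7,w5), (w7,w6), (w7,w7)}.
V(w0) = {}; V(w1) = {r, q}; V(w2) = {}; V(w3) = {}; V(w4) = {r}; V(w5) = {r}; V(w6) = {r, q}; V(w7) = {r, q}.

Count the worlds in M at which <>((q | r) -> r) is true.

Recall that <>ψ holds at a world iff ψ holds at some accessible world.
Let φ = <>((q | r) -> r). Evaluate φ at each world:
  w0 (successors {w0, w3, w4}): φ is true.
  w1 (successors {w1, w2, w6}): φ is true.
  w2 (successors {w0, w2, w7}): φ is true.
  w3 (successors {w1, w3, w5, w7}): φ is true.
  w4 (successors {w1, w4, w7}): φ is true.
  w5 (successors {w0, w2, w4, w5, w7}): φ is true.
  w6 (successors {w1, w2, w4, w6, w7}): φ is true.
  w7 (successors {w2, w5, w6, w7}): φ is true.
For instance, at w4:
  At w4: <>((q | r) -> r) requires (q | r) -> r at some successor in {w1, w4, w7}.
    (q | r) -> r holds at w1, so <>((q | r) -> r) is true at w4.
Satisfying worlds: {w0, w1, w2, w3, w4, w5, w6, w7}

8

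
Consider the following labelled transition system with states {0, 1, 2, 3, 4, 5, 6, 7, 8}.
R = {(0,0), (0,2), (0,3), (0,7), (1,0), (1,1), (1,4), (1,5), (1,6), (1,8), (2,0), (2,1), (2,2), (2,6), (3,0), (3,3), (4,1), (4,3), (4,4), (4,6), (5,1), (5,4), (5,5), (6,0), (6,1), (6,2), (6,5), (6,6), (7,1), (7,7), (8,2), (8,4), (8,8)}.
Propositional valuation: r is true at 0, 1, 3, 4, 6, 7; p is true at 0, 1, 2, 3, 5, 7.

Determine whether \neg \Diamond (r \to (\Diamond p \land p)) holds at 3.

At 3: \Diamond (r \to (\Diamond p \land p)) is true, so \neg \Diamond (r \to (\Diamond p \land p)) is false.
  At 3: \Diamond (r \to (\Diamond p \land p)) requires r \to (\Diamond p \land p) at some successor in {0, 3}.
    r \to (\Diamond p \land p) holds at 0, so \Diamond (r \to (\Diamond p \land p)) is true at 3.
      At 0: r is true, \Diamond p \land p is true, so r \to (\Diamond p \land p) is true.

No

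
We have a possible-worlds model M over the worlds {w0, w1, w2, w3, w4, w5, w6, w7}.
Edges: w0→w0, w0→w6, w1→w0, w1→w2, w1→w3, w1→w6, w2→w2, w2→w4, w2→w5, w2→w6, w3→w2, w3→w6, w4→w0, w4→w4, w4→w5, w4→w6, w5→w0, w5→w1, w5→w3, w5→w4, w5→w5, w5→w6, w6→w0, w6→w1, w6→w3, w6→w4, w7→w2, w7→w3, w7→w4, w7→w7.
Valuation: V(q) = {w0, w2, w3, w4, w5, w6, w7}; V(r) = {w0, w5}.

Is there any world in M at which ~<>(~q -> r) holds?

Let φ = ~<>(~q -> r). Evaluate φ at each world:
  w0 (successors {w0, w6}): φ is false.
  w1 (successors {w0, w2, w3, w6}): φ is false.
  w2 (successors {w2, w4, w5, w6}): φ is false.
  w3 (successors {w2, w6}): φ is false.
  w4 (successors {w0, w4, w5, w6}): φ is false.
  w5 (successors {w0, w1, w3, w4, w5, w6}): φ is false.
  w6 (successors {w0, w1, w3, w4}): φ is false.
  w7 (successors {w2, w3, w4, w7}): φ is false.
For instance, at w5:
  At w5: <>(~q -> r) is true, so ~<>(~q -> r) is false.
    At w5: <>(~q -> r) requires ~q -> r at some successor in {w0, w1, w3, w4, w5, w6}.
      ~q -> r holds at w0, so <>(~q -> r) is true at w5.

No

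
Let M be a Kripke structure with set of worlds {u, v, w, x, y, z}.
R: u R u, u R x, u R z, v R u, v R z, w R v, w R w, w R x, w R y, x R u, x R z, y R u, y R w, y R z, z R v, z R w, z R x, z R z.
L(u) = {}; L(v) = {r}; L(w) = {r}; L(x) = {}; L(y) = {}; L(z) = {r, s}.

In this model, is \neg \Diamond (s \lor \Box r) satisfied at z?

At z: \Diamond (s \lor \Box r) is true, so \neg \Diamond (s \lor \Box r) is false.
  At z: \Diamond (s \lor \Box r) requires s \lor \Box r at some successor in {v, w, x, z}.
    s \lor \Box r holds at z, so \Diamond (s \lor \Box r) is true at z.
      At z: s is true, \Box r is false, so s \lor \Box r is true.

No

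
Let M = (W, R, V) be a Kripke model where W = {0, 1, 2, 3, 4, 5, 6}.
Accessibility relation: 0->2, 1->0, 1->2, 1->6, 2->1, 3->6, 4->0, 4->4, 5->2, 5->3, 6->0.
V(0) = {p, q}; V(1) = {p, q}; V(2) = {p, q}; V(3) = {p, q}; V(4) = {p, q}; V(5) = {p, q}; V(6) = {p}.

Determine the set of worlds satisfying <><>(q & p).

Let φ = <><>(q & p). Evaluate φ at each world:
  0 (successors {2}): φ is true.
  1 (successors {0, 2, 6}): φ is true.
  2 (successors {1}): φ is true.
  3 (successors {6}): φ is true.
  4 (successors {0, 4}): φ is true.
  5 (successors {2, 3}): φ is true.
  6 (successors {0}): φ is true.
For instance, at 2:
  At 2: <><>(q & p) requires <>(q & p) at some successor in {1}.
    <>(q & p) holds at 1, so <><>(q & p) is true at 2.
      At 1: <>(q & p) requires q & p at some successor in {0, 2, 6}.
        q & p holds at 0, so <>(q & p) is true at 1.
Satisfying worlds: {0, 1, 2, 3, 4, 5, 6}

0, 1, 2, 3, 4, 5, 6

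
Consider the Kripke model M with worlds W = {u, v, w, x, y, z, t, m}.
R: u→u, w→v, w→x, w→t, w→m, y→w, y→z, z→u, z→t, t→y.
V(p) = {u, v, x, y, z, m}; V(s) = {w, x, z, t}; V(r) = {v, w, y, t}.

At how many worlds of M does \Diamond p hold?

5

Let φ = \Diamond p. Evaluate φ at each world:
  u (successors {u}): φ is true.
  v (successors ∅): φ is false.
  w (successors {v, x, t, m}): φ is true.
  x (successors ∅): φ is false.
  y (successors {w, z}): φ is true.
  z (successors {u, t}): φ is true.
  t (successors {y}): φ is true.
  m (successors ∅): φ is false.
For instance, at y:
  At y: \Diamond p requires p at some successor in {w, z}.
    p holds at z, so \Diamond p is true at y.
Satisfying worlds: {u, w, y, z, t}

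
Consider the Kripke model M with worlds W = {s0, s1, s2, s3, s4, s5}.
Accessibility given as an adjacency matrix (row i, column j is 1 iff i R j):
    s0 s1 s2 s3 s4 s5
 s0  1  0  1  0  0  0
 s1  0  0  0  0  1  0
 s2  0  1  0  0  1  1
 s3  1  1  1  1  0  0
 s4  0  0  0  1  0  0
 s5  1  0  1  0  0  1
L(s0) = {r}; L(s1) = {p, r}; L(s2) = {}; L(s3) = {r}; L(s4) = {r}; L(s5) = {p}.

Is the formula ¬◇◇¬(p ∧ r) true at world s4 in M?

At s4: ◇◇¬(p ∧ r) is true, so ¬◇◇¬(p ∧ r) is false.
  At s4: ◇◇¬(p ∧ r) requires ◇¬(p ∧ r) at some successor in {s3}.
    ◇¬(p ∧ r) holds at s3, so ◇◇¬(p ∧ r) is true at s4.
      At s3: ◇¬(p ∧ r) requires ¬(p ∧ r) at some successor in {s0, s1, s2, s3}.
        ¬(p ∧ r) holds at s0, so ◇¬(p ∧ r) is true at s3.

No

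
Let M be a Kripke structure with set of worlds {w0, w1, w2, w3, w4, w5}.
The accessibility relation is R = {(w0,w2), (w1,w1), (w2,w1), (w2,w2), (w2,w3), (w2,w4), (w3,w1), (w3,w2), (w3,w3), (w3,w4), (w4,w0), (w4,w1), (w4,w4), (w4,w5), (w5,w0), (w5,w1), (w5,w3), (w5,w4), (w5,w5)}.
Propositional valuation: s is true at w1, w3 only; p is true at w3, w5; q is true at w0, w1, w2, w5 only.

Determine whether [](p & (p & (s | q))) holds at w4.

Recall that []ψ holds at a world iff ψ holds at every accessible world, and <>ψ holds iff ψ holds at some accessible world.
At w4: [](p & (p & (s | q))) requires p & (p & (s | q)) at every successor {w0, w1, w4, w5}.
  p & (p & (s | q)) fails at w0, so [](p & (p & (s | q))) is false at w4.

No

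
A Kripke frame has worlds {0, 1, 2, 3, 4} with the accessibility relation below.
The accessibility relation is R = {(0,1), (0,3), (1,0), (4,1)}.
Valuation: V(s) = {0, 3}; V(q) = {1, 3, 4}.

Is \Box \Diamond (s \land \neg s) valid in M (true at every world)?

No

Let φ = \Box \Diamond (s \land \neg s). Evaluate φ at each world:
  0 (successors {1, 3}): φ is false.
  1 (successors {0}): φ is false.
  2 (successors ∅): φ is true.
  3 (successors ∅): φ is true.
  4 (successors {1}): φ is false.
Detail at 0 (counterexample):
  At 0: \Box \Diamond (s \land \neg s) requires \Diamond (s \land \neg s) at every successor {1, 3}.
    \Diamond (s \land \neg s) fails at 1, so \Box \Diamond (s \land \neg s) is false at 0.
      At 1: \Diamond (s \land \neg s) requires s \land \neg s at some successor in {0}.
        At 0: s \land \neg s is false.
      So \Diamond (s \land \neg s) is false at 1.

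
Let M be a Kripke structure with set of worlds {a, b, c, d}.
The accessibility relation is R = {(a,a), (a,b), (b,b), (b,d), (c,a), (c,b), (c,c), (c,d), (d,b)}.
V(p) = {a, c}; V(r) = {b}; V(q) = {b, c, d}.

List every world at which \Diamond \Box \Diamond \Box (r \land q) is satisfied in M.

b, c

Let φ = \Diamond \Box \Diamond \Box (r \land q). Evaluate φ at each world:
  a (successors {a, b}): φ is false.
  b (successors {b, d}): φ is true.
  c (successors {a, b, c, d}): φ is true.
  d (successors {b}): φ is false.
For instance, at b:
  At b: \Diamond \Box \Diamond \Box (r \land q) requires \Box \Diamond \Box (r \land q) at some successor in {b, d}.
    \Box \Diamond \Box (r \land q) holds at d, so \Diamond \Box \Diamond \Box (r \land q) is true at b.
      At d: \Box \Diamond \Box (r \land q) requires \Diamond \Box (r \land q) at every successor {b}.
        At b: \Diamond \Box (r \land q) is true.
      So \Box \Diamond \Box (r \land q) is true at d.
Satisfying worlds: {b, c}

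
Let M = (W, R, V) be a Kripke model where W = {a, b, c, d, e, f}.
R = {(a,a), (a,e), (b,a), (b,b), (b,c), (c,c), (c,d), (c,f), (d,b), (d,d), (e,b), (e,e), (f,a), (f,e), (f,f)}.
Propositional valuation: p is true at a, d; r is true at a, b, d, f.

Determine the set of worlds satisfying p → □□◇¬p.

Let φ = p → □□◇¬p. Evaluate φ at each world:
  a (successors {a, e}): φ is true.
  b (successors {a, b, c}): φ is true.
  c (successors {c, d, f}): φ is true.
  d (successors {b, d}): φ is true.
  e (successors {b, e}): φ is true.
  f (successors {a, e, f}): φ is true.
For instance, at d:
  At d: p is true, □□◇¬p is true, so p → □□◇¬p is true.
    At d: □□◇¬p requires □◇¬p at every successor {b, d}.
      At b: □◇¬p is true.
      At d: □◇¬p is true.
    So □□◇¬p is true at d.
Satisfying worlds: {a, b, c, d, e, f}

a, b, c, d, e, f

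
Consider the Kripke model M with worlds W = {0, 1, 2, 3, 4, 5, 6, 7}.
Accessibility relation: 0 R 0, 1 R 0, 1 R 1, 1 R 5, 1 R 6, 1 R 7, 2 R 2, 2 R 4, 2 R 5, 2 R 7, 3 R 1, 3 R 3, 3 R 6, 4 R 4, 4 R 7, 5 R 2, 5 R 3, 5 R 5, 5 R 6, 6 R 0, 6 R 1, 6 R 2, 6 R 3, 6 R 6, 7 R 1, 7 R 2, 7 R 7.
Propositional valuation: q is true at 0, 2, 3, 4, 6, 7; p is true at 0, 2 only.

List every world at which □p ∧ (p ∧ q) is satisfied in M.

Let φ = □p ∧ (p ∧ q). Evaluate φ at each world:
  0 (successors {0}): φ is true.
  1 (successors {0, 1, 5, 6, 7}): φ is false.
  2 (successors {2, 4, 5, 7}): φ is false.
  3 (successors {1, 3, 6}): φ is false.
  4 (successors {4, 7}): φ is false.
  5 (successors {2, 3, 5, 6}): φ is false.
  6 (successors {0, 1, 2, 3, 6}): φ is false.
  7 (successors {1, 2, 7}): φ is false.
For instance, at 1:
  At 1: □p is false, p ∧ q is false, so □p ∧ (p ∧ q) is false.
    At 1: □p requires p at every successor {0, 1, 5, 6, 7}.
      p fails at 1, so □p is false at 1.
Satisfying worlds: {0}

0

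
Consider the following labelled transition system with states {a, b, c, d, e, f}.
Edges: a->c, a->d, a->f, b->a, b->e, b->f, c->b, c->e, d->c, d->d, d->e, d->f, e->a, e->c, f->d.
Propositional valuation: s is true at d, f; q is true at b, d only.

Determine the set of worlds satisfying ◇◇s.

Let φ = ◇◇s. Evaluate φ at each world:
  a (successors {c, d, f}): φ is true.
  b (successors {a, e, f}): φ is true.
  c (successors {b, e}): φ is true.
  d (successors {c, d, e, f}): φ is true.
  e (successors {a, c}): φ is true.
  f (successors {d}): φ is true.
For instance, at d:
  At d: ◇◇s requires ◇s at some successor in {c, d, e, f}.
    ◇s holds at d, so ◇◇s is true at d.
      At d: ◇s requires s at some successor in {c, d, e, f}.
        s holds at d, so ◇s is true at d.
Satisfying worlds: {a, b, c, d, e, f}

a, b, c, d, e, f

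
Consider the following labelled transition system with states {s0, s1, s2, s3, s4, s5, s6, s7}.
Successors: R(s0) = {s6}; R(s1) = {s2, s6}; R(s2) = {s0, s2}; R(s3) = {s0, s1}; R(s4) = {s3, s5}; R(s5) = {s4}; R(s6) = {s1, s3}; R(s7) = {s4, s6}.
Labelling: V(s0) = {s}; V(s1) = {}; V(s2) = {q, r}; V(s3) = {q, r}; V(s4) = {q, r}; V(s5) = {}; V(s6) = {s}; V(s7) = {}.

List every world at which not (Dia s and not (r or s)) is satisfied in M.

Recall that Dia ψ holds at a world iff ψ holds at some accessible world.
Let φ = not (Dia s and not (r or s)). Evaluate φ at each world:
  s0 (successors {s6}): φ is true.
  s1 (successors {s2, s6}): φ is false.
  s2 (successors {s0, s2}): φ is true.
  s3 (successors {s0, s1}): φ is true.
  s4 (successors {s3, s5}): φ is true.
  s5 (successors {s4}): φ is true.
  s6 (successors {s1, s3}): φ is true.
  s7 (successors {s4, s6}): φ is false.
For instance, at s3:
  At s3: Dia s and not (r or s) is false, so not (Dia s and not (r or s)) is true.
    At s3: Dia s is true, not (r or s) is false, so Dia s and not (r or s) is false.
      At s3: Dia s requires s at some successor in {s0, s1}.
        s holds at s0, so Dia s is true at s3.
Satisfying worlds: {s0, s2, s3, s4, s5, s6}

s0, s2, s3, s4, s5, s6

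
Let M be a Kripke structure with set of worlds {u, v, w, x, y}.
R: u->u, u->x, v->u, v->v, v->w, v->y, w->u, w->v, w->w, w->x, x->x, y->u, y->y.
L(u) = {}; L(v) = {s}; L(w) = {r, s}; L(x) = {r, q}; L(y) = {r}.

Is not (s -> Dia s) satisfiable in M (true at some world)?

Recall that Dia ψ holds at a world iff ψ holds at some accessible world.
Let φ = not (s -> Dia s). Evaluate φ at each world:
  u (successors {u, x}): φ is false.
  v (successors {u, v, w, y}): φ is false.
  w (successors {u, v, w, x}): φ is false.
  x (successors {x}): φ is false.
  y (successors {u, y}): φ is false.
For instance, at x:
  At x: s -> Dia s is true, so not (s -> Dia s) is false.
    At x: s is false, Dia s is false, so s -> Dia s is true.
      At x: Dia s requires s at some successor in {x}.
        At x: s is false.
      So Dia s is false at x.

No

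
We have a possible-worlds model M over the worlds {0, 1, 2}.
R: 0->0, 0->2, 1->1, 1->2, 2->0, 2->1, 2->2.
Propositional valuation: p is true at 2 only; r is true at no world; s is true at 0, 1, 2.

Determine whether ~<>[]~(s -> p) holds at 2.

Recall that []ψ holds at a world iff ψ holds at every accessible world, and <>ψ holds iff ψ holds at some accessible world.
At 2: <>[]~(s -> p) is false, so ~<>[]~(s -> p) is true.
  At 2: <>[]~(s -> p) requires []~(s -> p) at some successor in {0, 1, 2}.
    At 0: []~(s -> p) is false.
    At 1: []~(s -> p) is false.
    At 2: []~(s -> p) is false.
  So <>[]~(s -> p) is false at 2.

Yes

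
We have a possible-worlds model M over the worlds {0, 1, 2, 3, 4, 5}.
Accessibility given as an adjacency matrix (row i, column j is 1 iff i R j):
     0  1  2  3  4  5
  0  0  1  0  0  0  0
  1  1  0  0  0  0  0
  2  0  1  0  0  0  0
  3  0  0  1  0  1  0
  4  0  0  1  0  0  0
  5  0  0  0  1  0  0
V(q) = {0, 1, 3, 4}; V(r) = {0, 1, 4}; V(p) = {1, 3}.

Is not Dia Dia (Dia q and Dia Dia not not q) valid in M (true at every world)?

Let φ = not Dia Dia (Dia q and Dia Dia not not q). Evaluate φ at each world:
  0 (successors {1}): φ is false.
  1 (successors {0}): φ is false.
  2 (successors {1}): φ is false.
  3 (successors {2, 4}): φ is false.
  4 (successors {2}): φ is false.
  5 (successors {3}): φ is false.
Detail at 0 (counterexample):
  At 0: Dia Dia (Dia q and Dia Dia not not q) is true, so not Dia Dia (Dia q and Dia Dia not not q) is false.
    At 0: Dia Dia (Dia q and Dia Dia not not q) requires Dia (Dia q and Dia Dia not not q) at some successor in {1}.
      Dia (Dia q and Dia Dia not not q) holds at 1, so Dia Dia (Dia q and Dia Dia not not q) is true at 0.

No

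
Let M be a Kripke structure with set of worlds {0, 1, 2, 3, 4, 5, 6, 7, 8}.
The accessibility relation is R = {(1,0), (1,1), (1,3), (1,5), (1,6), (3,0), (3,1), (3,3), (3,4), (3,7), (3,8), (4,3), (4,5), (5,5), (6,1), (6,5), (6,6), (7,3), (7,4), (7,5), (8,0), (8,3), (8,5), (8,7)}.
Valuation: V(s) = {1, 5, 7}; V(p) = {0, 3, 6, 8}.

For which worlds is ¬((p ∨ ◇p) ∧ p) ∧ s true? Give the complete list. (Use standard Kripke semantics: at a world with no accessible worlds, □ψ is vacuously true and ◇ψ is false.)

Recall that ◇ψ holds at a world iff ψ holds at some accessible world.
Let φ = ¬((p ∨ ◇p) ∧ p) ∧ s. Evaluate φ at each world:
  0 (successors ∅): φ is false.
  1 (successors {0, 1, 3, 5, 6}): φ is true.
  2 (successors ∅): φ is false.
  3 (successors {0, 1, 3, 4, 7, 8}): φ is false.
  4 (successors {3, 5}): φ is false.
  5 (successors {5}): φ is true.
  6 (successors {1, 5, 6}): φ is false.
  7 (successors {3, 4, 5}): φ is true.
  8 (successors {0, 3, 5, 7}): φ is false.
For instance, at 4:
  At 4: ¬((p ∨ ◇p) ∧ p) is true, s is false, so ¬((p ∨ ◇p) ∧ p) ∧ s is false.
    At 4: (p ∨ ◇p) ∧ p is false, so ¬((p ∨ ◇p) ∧ p) is true.
      At 4: p ∨ ◇p is true, p is false, so (p ∨ ◇p) ∧ p is false.
Satisfying worlds: {1, 5, 7}

1, 5, 7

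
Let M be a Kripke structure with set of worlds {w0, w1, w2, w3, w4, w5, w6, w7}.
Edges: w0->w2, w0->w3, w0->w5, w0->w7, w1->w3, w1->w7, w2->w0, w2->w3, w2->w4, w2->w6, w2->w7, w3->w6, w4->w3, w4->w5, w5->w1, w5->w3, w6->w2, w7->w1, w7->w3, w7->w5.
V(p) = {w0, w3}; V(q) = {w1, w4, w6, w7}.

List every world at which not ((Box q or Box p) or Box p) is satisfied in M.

w0, w1, w2, w4, w5, w6, w7

Recall that Box ψ holds at a world iff ψ holds at every accessible world, and Dia ψ holds iff ψ holds at some accessible world.
Let φ = not ((Box q or Box p) or Box p). Evaluate φ at each world:
  w0 (successors {w2, w3, w5, w7}): φ is true.
  w1 (successors {w3, w7}): φ is true.
  w2 (successors {w0, w3, w4, w6, w7}): φ is true.
  w3 (successors {w6}): φ is false.
  w4 (successors {w3, w5}): φ is true.
  w5 (successors {w1, w3}): φ is true.
  w6 (successors {w2}): φ is true.
  w7 (successors {w1, w3, w5}): φ is true.
For instance, at w5:
  At w5: (Box q or Box p) or Box p is false, so not ((Box q or Box p) or Box p) is true.
    At w5: Box q or Box p is false, Box p is false, so (Box q or Box p) or Box p is false.
      At w5: Box q is false, Box p is false, so Box q or Box p is false.
      At w5: Box p requires p at every successor {w1, w3}.
        p fails at w1, so Box p is false at w5.
Satisfying worlds: {w0, w1, w2, w4, w5, w6, w7}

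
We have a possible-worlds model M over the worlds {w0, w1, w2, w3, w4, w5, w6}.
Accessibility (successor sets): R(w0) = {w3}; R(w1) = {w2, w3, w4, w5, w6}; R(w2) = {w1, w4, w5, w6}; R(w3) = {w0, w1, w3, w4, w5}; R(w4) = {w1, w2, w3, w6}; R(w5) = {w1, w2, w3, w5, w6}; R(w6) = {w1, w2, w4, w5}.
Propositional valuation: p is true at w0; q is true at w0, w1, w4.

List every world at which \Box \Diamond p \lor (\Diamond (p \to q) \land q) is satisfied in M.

Recall that \Box ψ holds at a world iff ψ holds at every accessible world, and \Diamond ψ holds iff ψ holds at some accessible world.
Let φ = \Box \Diamond p \lor (\Diamond (p \to q) \land q). Evaluate φ at each world:
  w0 (successors {w3}): φ is true.
  w1 (successors {w2, w3, w4, w5, w6}): φ is true.
  w2 (successors {w1, w4, w5, w6}): φ is false.
  w3 (successors {w0, w1, w3, w4, w5}): φ is false.
  w4 (successors {w1, w2, w3, w6}): φ is true.
  w5 (successors {w1, w2, w3, w5, w6}): φ is false.
  w6 (successors {w1, w2, w4, w5}): φ is false.
For instance, at w4:
  At w4: \Box \Diamond p is false, \Diamond (p \to q) \land q is true, so \Box \Diamond p \lor (\Diamond (p \to q) \land q) is true.
    At w4: \Box \Diamond p requires \Diamond p at every successor {w1, w2, w3, w6}.
      \Diamond p fails at w1, so \Box \Diamond p is false at w4.
    At w4: \Diamond (p \to q) is true, q is true, so \Diamond (p \to q) \land q is true.
      At w4: \Diamond (p \to q) requires p \to q at some successor in {w1, w2, w3, w6}.
        p \to q holds at w1, so \Diamond (p \to q) is true at w4.
Satisfying worlds: {w0, w1, w4}

w0, w1, w4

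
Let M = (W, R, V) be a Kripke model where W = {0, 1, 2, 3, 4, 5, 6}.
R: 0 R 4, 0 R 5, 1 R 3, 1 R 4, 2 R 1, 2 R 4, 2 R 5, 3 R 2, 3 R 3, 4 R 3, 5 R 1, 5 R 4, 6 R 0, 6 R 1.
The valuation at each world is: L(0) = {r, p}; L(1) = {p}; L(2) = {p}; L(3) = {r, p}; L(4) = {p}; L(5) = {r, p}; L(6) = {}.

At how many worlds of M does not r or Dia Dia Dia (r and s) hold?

Let φ = not r or Dia Dia Dia (r and s). Evaluate φ at each world:
  0 (successors {4, 5}): φ is false.
  1 (successors {3, 4}): φ is true.
  2 (successors {1, 4, 5}): φ is true.
  3 (successors {2, 3}): φ is false.
  4 (successors {3}): φ is true.
  5 (successors {1, 4}): φ is false.
  6 (successors {0, 1}): φ is true.
For instance, at 6:
  At 6: not r is true, Dia Dia Dia (r and s) is false, so not r or Dia Dia Dia (r and s) is true.
    At 6: Dia Dia Dia (r and s) requires Dia Dia (r and s) at some successor in {0, 1}.
      At 0: Dia Dia (r and s) is false.
      At 1: Dia Dia (r and s) is false.
    So Dia Dia Dia (r and s) is false at 6.
Satisfying worlds: {1, 2, 4, 6}

4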